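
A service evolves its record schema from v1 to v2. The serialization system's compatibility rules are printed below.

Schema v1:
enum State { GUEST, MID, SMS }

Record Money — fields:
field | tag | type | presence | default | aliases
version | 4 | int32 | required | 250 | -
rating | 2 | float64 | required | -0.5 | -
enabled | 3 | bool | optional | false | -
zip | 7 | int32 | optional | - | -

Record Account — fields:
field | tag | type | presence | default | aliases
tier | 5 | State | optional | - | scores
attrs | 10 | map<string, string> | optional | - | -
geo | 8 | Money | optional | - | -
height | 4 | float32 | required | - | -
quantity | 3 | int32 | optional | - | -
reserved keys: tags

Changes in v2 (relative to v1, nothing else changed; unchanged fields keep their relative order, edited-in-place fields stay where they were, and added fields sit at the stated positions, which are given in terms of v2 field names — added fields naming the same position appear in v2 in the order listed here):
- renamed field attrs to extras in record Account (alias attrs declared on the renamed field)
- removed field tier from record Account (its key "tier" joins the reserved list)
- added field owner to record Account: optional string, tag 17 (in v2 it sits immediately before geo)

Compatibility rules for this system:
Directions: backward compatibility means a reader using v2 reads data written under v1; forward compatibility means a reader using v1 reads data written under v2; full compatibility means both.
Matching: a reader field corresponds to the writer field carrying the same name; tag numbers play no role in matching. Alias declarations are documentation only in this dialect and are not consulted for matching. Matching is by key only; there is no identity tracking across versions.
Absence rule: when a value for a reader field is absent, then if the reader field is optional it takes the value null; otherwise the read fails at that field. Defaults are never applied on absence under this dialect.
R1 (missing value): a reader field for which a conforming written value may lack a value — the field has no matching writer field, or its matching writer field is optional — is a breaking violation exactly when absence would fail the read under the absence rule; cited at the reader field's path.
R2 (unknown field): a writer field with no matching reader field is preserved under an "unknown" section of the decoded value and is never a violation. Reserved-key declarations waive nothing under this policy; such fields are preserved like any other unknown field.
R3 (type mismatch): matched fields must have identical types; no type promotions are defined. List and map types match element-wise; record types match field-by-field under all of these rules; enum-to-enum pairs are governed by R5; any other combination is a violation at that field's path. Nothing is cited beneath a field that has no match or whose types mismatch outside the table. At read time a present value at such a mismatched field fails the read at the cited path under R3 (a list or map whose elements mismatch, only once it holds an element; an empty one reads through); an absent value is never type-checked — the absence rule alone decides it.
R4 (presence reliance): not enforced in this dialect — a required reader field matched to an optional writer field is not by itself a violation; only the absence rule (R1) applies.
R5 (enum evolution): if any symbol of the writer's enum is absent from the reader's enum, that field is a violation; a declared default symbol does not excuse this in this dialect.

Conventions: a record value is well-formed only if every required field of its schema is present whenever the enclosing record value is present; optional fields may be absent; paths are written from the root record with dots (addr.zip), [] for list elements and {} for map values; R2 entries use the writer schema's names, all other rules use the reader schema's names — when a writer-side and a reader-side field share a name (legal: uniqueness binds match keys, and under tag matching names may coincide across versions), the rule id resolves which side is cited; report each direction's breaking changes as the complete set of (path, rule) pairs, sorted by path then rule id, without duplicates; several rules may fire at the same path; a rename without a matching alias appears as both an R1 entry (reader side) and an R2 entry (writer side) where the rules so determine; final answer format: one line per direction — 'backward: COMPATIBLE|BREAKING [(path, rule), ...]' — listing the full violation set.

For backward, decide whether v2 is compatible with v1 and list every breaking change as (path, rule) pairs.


in Account below, arrows point writer -> reader
backward on Account — v2 reading data written by v1:
  extras: no writer-side match
  owner: no writer-side match
  Money -> Money, writer optional: geo aligns to geo
  float32 -> float32, writer required: height aligns to height
  int32 -> int32, writer optional: quantity aligns to quantity
  writer field tier has no reader counterpart
  writer field attrs has no reader counterpart
  int32 -> int32, writer required: geo.version aligns to geo.version
  float64 -> float64, writer required: geo.rating aligns to geo.rating
  bool -> bool, writer optional: geo.enabled aligns to geo.enabled
  int32 -> int32, writer optional: geo.zip aligns to geo.zip
  => backward: COMPATIBLE
checking off the Account differences that do not matter here:
  renamed field attrs to extras in record Account (alias attrs declared on the renamed field) -> inert for the asked Account verdict: nothing fires
  removed field tier from record Account (its key "tier" joins the reserved list) -> inert for the asked Account verdict: nothing fires
  added field owner to record Account: optional string, tag 17 (in v2 it sits immediately before geo) -> inert for the asked Account verdict: nothing fires

backward: COMPATIBLE []


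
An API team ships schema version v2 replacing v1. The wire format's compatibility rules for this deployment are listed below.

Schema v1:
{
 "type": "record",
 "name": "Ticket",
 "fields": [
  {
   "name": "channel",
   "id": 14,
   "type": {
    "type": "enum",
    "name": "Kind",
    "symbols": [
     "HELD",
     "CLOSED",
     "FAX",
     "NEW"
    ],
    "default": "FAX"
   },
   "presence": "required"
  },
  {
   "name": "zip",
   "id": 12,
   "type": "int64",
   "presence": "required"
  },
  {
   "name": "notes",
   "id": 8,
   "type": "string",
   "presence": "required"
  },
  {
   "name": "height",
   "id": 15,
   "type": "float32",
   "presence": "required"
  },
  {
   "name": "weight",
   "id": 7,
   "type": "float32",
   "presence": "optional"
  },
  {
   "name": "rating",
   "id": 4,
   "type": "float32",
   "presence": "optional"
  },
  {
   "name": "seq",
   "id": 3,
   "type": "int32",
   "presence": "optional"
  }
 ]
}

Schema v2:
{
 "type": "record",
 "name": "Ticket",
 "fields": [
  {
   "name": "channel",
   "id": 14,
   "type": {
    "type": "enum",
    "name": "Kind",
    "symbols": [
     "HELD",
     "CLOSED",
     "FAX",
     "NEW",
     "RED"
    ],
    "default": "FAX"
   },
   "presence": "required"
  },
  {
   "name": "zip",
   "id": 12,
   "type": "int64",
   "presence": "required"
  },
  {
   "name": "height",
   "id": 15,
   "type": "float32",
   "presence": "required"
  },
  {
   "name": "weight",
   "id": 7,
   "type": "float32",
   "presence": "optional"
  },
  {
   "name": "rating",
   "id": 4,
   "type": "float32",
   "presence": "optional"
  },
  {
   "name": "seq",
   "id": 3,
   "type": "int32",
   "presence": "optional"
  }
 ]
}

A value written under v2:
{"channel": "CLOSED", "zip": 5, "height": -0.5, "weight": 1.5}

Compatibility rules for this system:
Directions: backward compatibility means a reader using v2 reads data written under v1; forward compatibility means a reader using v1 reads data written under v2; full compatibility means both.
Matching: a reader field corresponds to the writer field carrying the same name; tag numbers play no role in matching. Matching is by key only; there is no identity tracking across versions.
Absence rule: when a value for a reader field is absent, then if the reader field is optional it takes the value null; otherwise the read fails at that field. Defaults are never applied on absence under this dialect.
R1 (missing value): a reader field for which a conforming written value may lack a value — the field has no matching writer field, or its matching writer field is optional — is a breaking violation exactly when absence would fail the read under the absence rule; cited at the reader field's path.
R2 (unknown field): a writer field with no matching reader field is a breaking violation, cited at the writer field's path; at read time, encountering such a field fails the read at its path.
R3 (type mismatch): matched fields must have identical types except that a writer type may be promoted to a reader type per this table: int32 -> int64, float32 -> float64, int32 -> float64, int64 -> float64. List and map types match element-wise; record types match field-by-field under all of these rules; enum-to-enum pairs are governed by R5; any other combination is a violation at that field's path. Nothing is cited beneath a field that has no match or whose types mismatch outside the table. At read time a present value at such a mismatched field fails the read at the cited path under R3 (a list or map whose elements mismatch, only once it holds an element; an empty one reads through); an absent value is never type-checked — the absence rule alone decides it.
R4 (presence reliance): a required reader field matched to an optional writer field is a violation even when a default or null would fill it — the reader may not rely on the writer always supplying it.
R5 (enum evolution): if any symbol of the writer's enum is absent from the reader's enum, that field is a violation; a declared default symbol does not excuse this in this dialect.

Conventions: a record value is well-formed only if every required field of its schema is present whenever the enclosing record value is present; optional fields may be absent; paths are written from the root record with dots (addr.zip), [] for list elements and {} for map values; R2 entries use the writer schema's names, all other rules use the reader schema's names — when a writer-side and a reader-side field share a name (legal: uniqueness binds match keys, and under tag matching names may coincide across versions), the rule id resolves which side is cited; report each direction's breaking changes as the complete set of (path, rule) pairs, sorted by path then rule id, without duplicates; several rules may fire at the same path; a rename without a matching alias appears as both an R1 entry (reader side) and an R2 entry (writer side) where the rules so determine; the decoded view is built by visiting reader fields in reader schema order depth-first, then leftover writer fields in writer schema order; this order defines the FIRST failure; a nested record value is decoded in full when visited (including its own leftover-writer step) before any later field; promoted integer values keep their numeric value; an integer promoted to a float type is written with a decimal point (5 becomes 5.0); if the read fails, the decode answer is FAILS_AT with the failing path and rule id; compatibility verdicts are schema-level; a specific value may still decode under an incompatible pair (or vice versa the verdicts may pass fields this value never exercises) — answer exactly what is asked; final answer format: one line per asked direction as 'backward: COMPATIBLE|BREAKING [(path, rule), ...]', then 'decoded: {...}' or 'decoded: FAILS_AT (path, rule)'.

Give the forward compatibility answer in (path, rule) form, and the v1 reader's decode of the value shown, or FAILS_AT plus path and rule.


each type pair in Ticket: writer, then reader
forward for Ticket (reader v1, writer v2):
  writer required, Kind -> Kind: reader channel maps from writer channel
  writer required, int64 -> int64: reader zip maps from writer zip
  notes has no writer counterpart
  writer required, float32 -> float32: reader height maps from writer height
  writer optional, float32 -> float32: reader weight maps from writer weight
  writer optional, float32 -> float32: reader rating maps from writer rating
  writer optional, int32 -> int32: reader seq maps from writer seq
  R5 fires at channel
  R1 fires at notes
  => 2 violation(s): forward is BREAKING for Ticket
decode (reader v1):
  channel := "CLOSED"
  zip := 5
  read fails at notes under R1 (no fill)
  => FAILS_AT (notes, R1)

forward: BREAKING [(channel, R5), (notes, R1)]; decoded: FAILS_AT (notes, R1)


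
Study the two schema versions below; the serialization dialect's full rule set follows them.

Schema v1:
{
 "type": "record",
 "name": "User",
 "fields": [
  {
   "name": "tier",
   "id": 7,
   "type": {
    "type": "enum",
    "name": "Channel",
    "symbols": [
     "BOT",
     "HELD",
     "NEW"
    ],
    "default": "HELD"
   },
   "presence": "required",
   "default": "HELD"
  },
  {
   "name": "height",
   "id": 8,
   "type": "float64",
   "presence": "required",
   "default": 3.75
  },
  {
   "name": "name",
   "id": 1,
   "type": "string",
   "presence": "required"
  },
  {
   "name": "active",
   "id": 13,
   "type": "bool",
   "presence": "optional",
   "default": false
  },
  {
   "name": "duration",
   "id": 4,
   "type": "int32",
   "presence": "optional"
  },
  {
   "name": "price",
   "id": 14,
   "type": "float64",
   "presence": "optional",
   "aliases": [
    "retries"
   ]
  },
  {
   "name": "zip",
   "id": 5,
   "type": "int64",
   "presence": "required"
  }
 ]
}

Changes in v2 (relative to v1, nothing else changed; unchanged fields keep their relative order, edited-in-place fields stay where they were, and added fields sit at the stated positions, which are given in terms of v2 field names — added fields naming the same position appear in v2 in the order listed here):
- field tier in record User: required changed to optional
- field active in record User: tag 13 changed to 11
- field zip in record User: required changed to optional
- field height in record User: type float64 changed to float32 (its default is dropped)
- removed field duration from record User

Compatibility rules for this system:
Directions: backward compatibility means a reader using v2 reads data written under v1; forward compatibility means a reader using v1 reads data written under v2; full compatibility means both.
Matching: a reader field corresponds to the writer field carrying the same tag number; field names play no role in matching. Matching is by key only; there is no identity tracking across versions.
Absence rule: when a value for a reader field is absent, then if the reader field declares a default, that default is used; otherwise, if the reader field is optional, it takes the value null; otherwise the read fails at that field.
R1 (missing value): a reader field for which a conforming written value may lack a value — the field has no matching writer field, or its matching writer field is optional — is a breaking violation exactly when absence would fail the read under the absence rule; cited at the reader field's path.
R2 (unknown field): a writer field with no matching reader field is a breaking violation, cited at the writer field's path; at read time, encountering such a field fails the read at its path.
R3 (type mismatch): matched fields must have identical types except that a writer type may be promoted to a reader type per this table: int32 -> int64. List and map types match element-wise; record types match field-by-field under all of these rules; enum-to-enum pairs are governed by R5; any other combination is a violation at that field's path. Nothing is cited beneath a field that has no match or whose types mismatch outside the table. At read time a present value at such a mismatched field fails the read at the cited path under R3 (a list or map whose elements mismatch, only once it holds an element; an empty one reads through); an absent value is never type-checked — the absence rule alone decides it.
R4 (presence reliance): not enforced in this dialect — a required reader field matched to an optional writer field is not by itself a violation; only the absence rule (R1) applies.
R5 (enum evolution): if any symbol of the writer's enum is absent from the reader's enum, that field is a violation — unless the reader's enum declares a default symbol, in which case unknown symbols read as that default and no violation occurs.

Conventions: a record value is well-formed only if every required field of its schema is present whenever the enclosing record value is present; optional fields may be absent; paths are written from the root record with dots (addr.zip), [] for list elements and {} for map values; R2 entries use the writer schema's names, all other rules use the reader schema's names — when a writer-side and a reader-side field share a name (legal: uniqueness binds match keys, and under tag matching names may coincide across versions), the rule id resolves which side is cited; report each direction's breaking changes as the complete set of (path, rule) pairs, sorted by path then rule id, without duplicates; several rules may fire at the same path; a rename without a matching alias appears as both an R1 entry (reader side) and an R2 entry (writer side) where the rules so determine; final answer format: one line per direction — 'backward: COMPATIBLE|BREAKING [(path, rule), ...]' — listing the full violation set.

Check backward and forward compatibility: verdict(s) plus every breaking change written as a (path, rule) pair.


in User below, arrows point writer -> reader
backward pass over User, reader schema v2, writer schema v1:
  writer required, Channel -> Channel: reader tier maps from writer tier
  writer required, float64 -> float32: reader height maps from writer height
  writer required, string -> string: reader name maps from writer name
  active: no writer match
  writer optional, float64 -> float64: reader price maps from writer price
  writer required, int64 -> int64: reader zip maps from writer zip
  writer active: unknown to reader
  writer duration: unknown to reader
  violation R2 at active
  violation R2 at duration
  violation R3 at height
  => backward: BREAKING (3)
forward pass over User, reader schema v1, writer schema v2:
  writer optional, Channel -> Channel: reader tier maps from writer tier
  writer required, float32 -> float64: reader height maps from writer height
  writer required, string -> string: reader name maps from writer name
  active: no writer match
  duration: no writer match
  writer optional, float64 -> float64: reader price maps from writer price
  writer optional, int64 -> int64: reader zip maps from writer zip
  writer active: unknown to reader
  violation R2 at active
  violation R3 at height
  violation R1 at zip
  => forward: BREAKING (3)

backward: BREAKING [(active, R2), (duration, R2), (height, R3)]; forward: BREAKING [(active, R2), (height, R3), (zip, R1)]


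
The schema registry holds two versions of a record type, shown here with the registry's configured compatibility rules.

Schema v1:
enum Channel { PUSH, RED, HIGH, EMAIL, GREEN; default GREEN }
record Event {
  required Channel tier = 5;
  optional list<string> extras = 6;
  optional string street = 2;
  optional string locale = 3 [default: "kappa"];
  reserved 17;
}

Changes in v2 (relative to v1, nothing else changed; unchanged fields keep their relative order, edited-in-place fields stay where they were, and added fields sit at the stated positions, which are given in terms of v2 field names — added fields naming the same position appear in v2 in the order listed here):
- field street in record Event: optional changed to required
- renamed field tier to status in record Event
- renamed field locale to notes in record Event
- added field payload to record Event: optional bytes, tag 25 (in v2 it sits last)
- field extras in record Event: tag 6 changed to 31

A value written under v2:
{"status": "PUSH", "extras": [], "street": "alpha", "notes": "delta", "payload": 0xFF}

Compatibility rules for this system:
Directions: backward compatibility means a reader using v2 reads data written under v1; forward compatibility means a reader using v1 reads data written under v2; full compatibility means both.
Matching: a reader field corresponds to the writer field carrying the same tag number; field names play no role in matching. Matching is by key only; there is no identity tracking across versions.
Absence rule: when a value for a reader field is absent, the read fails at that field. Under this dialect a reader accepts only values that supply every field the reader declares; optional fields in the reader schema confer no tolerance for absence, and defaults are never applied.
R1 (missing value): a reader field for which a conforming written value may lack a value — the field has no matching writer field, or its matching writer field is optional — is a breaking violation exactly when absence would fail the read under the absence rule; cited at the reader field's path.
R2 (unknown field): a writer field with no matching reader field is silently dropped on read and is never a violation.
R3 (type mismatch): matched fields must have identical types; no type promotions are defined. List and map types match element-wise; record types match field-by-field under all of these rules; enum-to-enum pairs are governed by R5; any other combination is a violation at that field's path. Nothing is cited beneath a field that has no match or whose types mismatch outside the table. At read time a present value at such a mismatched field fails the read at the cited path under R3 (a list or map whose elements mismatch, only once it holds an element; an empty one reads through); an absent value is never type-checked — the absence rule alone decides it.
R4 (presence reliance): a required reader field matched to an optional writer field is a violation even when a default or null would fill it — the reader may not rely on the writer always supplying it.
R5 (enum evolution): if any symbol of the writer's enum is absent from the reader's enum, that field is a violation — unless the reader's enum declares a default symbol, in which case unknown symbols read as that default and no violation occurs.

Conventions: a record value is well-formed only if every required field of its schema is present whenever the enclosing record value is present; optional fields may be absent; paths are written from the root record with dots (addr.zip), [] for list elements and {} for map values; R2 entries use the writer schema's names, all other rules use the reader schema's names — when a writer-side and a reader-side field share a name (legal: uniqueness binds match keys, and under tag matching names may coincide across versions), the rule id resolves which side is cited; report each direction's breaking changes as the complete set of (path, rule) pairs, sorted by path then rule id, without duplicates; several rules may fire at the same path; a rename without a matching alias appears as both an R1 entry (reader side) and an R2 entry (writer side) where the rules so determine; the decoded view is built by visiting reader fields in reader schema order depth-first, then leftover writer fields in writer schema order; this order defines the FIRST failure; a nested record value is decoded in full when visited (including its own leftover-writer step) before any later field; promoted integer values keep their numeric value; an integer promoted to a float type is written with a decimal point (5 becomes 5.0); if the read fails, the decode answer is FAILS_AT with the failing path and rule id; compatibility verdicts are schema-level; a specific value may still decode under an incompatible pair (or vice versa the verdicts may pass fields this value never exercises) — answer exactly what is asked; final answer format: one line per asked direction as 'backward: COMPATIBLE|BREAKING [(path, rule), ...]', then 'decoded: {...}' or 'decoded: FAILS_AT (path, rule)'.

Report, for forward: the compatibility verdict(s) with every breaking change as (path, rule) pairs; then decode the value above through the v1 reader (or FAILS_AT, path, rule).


in Event below, arrows point writer -> reader
checking forward for Event: reader v1 against writer v2:
  writer required, Channel -> Channel: reader tier maps from writer status
  no writer field matches reader extras
  writer required, string -> string: reader street maps from writer street
  writer optional, string -> string: reader locale maps from writer notes
  writer extras: unknown to reader
  writer payload: unknown to reader
  violation R1 at extras
  violation R1 at locale
  => forward: BREAKING (2)
decoding the Event value with the v1 reader:
  tier := "PUSH" (from writer status)
  read fails at extras under R1 (no fill)
  => FAILS_AT (extras, R1)
diffs on Event not affecting the asked answer:
  renamed field tier to status in record Event -> inert for the asked Event verdict: nothing fires
  renamed field locale to notes in record Event -> fires only in the backward direction of Event, which is not asked here
  added field payload to record Event: optional bytes, tag 25 (in v2 it sits last) -> fires only in the backward direction of Event, which is not asked here

forward: BREAKING [(extras, R1), (locale, R1)]; decoded: FAILS_AT (extras, R1)


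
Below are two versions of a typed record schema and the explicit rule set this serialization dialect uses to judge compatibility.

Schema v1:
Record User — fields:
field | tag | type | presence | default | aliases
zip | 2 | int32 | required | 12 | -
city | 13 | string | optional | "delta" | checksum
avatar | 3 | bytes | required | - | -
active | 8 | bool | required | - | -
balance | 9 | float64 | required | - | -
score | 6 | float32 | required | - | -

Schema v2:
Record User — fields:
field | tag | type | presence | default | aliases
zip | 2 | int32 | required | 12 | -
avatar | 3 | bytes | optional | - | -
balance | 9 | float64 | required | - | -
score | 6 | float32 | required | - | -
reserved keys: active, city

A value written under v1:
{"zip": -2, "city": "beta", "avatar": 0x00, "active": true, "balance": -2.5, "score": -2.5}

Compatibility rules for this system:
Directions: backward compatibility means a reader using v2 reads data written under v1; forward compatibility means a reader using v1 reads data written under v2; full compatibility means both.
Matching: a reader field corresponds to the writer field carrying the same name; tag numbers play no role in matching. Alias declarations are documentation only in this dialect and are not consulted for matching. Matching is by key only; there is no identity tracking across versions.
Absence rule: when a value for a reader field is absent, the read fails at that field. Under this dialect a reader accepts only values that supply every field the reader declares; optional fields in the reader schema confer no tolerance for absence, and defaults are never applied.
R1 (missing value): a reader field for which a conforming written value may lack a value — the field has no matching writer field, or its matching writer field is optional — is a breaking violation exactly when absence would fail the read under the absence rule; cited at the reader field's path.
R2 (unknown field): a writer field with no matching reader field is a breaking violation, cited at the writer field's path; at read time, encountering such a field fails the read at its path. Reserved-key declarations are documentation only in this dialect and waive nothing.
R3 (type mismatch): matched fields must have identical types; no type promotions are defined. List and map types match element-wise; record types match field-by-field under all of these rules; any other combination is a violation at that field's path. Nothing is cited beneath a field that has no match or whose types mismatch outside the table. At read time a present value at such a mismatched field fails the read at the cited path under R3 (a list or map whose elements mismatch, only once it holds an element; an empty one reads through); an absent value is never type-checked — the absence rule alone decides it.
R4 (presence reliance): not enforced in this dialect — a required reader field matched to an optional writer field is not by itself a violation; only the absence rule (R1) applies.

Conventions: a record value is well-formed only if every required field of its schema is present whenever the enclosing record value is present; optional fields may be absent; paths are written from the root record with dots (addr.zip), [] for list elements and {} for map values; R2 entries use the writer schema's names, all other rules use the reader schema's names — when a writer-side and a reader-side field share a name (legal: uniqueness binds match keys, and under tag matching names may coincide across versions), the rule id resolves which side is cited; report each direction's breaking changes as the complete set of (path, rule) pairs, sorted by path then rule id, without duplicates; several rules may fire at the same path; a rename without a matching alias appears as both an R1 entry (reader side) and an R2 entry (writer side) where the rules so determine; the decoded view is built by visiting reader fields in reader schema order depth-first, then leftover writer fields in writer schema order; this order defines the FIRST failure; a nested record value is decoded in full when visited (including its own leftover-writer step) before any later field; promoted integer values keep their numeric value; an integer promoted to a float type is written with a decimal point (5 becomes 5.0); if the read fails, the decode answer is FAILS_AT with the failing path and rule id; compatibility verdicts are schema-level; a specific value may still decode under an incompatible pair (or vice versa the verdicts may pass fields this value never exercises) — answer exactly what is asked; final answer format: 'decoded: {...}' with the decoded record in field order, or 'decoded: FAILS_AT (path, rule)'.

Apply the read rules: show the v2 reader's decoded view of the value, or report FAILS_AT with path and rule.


arrows below run writer -> reader for User
decode walk for User under reader schema v2:
  zip := -2
  avatar := 0x00
  balance := -2.5
  score := -2.5
  read fails at city under R2 (unknown field)
  => FAILS_AT (city, R2)
the other User changes do not affect what is asked:
  removed field active from record User (its key "active" joins the reserved list) -> changes User's schema-level verdicts only — the decode of this value is the same
  field avatar in record User: required changed to optional -> changes User's schema-level verdicts only — the decode of this value is the same

decoded: FAILS_AT (city, R2)


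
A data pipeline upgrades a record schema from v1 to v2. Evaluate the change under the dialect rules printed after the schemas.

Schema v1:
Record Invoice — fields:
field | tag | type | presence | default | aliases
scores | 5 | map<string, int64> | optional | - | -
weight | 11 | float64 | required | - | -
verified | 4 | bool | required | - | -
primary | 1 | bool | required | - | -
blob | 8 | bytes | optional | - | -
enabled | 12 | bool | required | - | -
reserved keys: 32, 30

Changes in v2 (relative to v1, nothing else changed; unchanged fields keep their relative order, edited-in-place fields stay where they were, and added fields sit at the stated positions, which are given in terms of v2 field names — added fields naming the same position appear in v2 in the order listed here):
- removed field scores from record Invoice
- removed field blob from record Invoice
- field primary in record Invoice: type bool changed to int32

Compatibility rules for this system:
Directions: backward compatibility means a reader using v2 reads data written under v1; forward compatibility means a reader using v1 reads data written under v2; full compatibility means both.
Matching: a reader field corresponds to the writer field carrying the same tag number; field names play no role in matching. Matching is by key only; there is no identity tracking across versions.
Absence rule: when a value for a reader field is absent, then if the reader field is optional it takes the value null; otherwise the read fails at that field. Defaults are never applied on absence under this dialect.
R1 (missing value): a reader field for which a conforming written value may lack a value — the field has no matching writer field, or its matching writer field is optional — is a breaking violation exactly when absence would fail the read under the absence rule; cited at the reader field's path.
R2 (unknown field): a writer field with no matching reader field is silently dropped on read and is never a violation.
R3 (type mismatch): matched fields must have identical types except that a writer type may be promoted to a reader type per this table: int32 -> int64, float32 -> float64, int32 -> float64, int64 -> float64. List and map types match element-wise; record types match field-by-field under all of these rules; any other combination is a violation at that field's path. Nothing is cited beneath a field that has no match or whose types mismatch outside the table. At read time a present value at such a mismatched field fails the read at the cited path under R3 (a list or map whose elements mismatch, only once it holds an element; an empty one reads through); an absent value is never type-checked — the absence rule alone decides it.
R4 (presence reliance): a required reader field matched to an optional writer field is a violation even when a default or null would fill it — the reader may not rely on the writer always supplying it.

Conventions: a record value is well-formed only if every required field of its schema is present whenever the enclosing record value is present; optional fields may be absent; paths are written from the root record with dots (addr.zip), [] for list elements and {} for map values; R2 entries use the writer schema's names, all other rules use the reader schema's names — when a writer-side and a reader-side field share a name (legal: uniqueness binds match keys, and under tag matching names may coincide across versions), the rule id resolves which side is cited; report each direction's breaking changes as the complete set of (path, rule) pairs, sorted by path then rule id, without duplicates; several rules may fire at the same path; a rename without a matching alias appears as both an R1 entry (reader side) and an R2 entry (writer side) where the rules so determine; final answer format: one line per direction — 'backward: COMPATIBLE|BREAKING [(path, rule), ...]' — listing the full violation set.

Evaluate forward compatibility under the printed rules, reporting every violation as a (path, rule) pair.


the writer's type comes first in each Invoice pair
forward pass over Invoice, reader schema v1, writer schema v2:
  no writer field matches reader scores
  writer required, float64 -> float64: reader weight maps from writer weight
  writer required, bool -> bool: reader verified maps from writer verified
  writer required, int32 -> bool: reader primary maps from writer primary
  no writer field matches reader blob
  writer required, bool -> bool: reader enabled maps from writer enabled
  rule R3 violated at primary
  => 1 violation(s): forward is BREAKING for Invoice
checking off the Invoice differences that do not matter here:
  removed field scores from record Invoice -> triggers nothing under Invoice's printed rules — same verdict
  removed field blob from record Invoice -> triggers nothing under Invoice's printed rules — same verdict

forward: BREAKING [(primary, R3)]


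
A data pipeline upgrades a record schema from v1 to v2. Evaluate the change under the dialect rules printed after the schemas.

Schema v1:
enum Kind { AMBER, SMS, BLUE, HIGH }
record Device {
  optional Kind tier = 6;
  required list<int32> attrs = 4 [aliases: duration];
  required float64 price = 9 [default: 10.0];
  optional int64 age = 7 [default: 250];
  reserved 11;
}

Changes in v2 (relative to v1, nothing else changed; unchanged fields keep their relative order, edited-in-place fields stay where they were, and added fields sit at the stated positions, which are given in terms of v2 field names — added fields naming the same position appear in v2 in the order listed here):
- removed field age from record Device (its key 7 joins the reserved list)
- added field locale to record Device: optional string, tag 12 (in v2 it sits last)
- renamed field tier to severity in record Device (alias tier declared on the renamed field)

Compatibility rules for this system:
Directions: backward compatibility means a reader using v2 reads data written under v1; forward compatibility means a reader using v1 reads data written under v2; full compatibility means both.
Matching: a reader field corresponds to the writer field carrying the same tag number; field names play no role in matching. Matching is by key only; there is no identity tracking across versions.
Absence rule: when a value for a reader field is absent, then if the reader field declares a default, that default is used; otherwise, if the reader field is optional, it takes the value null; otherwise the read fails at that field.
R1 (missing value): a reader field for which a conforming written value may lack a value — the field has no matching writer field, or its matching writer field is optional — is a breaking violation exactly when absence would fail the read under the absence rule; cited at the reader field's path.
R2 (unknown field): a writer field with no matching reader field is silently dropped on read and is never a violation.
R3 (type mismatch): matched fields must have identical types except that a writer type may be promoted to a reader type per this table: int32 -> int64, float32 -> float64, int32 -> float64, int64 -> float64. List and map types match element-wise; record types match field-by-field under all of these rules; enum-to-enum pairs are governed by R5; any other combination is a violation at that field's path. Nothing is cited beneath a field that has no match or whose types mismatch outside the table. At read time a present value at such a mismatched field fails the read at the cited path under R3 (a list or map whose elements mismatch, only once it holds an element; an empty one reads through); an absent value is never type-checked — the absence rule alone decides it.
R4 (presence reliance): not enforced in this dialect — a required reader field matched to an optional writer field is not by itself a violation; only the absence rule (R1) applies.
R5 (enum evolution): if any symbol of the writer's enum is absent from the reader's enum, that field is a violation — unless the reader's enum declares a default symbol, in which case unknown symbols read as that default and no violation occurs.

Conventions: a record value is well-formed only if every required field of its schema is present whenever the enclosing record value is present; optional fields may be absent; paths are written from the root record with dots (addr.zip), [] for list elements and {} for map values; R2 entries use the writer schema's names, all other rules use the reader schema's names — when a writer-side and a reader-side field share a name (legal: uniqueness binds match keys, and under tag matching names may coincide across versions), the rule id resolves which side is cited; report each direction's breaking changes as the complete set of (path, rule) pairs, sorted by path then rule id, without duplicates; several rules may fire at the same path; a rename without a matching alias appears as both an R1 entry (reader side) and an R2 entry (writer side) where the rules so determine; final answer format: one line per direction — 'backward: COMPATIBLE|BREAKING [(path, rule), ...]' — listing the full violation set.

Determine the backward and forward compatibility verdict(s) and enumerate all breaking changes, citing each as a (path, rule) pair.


arrows below run writer -> reader for Device
backward pass over Device, reader schema v2, writer schema v1:
  severity <- tier (Kind -> Kind, writer optional)
  attrs <- attrs (list<int32> -> list<int32>, writer required)
  price <- price (float64 -> float64, writer required)
  locale: no writer-side match
  writer age: unknown to reader
  => no violations; backward on Device: COMPATIBLE
forward pass over Device, reader schema v1, writer schema v2:
  tier <- severity (Kind -> Kind, writer optional)
  attrs <- attrs (list<int32> -> list<int32>, writer required)
  price <- price (float64 -> float64, writer required)
  age: no writer-side match
  writer locale: unknown to reader
  => no violations; forward on Device: COMPATIBLE

backward: COMPATIBLE []; forward: COMPATIBLE []
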